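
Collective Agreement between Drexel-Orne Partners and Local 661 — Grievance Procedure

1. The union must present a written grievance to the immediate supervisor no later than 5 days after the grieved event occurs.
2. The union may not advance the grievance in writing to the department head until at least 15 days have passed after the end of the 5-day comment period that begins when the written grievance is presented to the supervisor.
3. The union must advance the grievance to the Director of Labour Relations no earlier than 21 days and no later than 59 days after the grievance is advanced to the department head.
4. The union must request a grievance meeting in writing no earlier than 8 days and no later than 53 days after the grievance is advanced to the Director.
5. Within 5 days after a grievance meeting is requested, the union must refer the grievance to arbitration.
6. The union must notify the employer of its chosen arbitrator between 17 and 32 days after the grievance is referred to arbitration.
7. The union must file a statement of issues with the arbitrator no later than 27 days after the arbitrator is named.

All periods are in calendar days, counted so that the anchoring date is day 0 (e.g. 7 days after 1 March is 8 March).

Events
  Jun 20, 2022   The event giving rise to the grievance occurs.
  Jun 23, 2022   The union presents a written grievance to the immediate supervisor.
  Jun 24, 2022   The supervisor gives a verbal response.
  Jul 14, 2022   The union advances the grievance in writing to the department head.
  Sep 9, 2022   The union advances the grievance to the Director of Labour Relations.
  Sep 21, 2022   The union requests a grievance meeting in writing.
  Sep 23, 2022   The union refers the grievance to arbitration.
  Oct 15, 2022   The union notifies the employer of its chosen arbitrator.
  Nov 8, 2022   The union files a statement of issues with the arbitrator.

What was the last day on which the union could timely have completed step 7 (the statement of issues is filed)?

Nov 11, 2022

Step 7 runs from Oct 15, 2022, when the arbitrator is named. 27 days after Oct 15, 2022 is Nov 11, 2022.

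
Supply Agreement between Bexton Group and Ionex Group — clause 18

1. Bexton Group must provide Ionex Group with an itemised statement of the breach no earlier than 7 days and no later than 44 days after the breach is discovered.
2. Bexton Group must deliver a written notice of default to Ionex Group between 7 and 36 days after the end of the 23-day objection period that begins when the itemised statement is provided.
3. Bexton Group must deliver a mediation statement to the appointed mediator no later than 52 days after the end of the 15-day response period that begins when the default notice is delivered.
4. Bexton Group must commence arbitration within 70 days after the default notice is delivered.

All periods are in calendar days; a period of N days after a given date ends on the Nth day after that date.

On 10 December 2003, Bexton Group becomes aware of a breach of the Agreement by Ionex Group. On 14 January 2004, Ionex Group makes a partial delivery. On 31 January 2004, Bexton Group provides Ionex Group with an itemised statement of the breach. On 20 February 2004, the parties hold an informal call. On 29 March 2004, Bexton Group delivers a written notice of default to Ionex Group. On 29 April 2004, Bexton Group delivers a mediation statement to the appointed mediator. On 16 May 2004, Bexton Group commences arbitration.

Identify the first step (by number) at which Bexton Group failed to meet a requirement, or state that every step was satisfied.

Step 1 — 7 and 44 days from 10 December 2003 (when the breach is discovered) are 17 December 2003 and 23 January 2004 respectively; done 31 January 2004 — 8 days after the window closed.

Step 1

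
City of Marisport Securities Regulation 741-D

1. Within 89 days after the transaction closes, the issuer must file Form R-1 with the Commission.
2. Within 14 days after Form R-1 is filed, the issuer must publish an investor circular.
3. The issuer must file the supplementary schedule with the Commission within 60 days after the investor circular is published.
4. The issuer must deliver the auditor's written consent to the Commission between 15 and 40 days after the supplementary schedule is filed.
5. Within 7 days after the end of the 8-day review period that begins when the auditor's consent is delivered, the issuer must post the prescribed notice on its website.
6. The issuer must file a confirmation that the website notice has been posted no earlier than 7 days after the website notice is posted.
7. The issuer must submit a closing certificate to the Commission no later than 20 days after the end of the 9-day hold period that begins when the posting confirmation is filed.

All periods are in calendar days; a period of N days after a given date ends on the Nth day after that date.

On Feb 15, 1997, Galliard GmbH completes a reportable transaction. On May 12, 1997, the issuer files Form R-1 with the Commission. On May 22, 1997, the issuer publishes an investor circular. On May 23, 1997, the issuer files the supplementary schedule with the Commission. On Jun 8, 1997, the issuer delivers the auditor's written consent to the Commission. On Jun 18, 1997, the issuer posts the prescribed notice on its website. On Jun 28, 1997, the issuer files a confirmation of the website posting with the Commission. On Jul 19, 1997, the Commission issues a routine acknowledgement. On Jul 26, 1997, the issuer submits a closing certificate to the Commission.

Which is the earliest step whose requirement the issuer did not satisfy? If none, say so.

None — every step was satisfied

Step 1 — counting 89 days from Feb 15, 1997 (when the transaction closes) gives a deadline of May 15, 1997; May 12, 1997 is within that limit.
Step 2 — counting 14 days from May 12, 1997 (when Form R-1 is filed) gives a deadline of May 26, 1997; completed May 22, 1997, before the deadline.
Step 3 — counting 60 days from May 22, 1997 (when the investor circular is published) gives a deadline of Jul 21, 1997; completed May 23, 1997, before the deadline.
Step 4 — 15 and 40 days from May 23, 1997 (when the supplementary schedule is filed) are Jun 7, 1997 and Jul 2, 1997 respectively; done Jun 8, 1997, which is between those dates.
Step 5 — counting 7 days from Jun 16, 1997 (end of the 8-day review period, which began when the auditor's consent is delivered on Jun 8, 1997) gives a deadline of Jun 23, 1997; Jun 18, 1997 is within that limit.
Step 6 — must wait 7 days from Jun 18, 1997 (when the website notice is posted), so not before Jun 25, 1997; Jun 28, 1997 is on or after that date.
Step 7 — counting 20 days from Jul 7, 1997 (end of the 9-day hold period, which began when the posting confirmation is filed on Jun 28, 1997) gives a deadline of Jul 27, 1997; done Jul 26, 1997 — timely.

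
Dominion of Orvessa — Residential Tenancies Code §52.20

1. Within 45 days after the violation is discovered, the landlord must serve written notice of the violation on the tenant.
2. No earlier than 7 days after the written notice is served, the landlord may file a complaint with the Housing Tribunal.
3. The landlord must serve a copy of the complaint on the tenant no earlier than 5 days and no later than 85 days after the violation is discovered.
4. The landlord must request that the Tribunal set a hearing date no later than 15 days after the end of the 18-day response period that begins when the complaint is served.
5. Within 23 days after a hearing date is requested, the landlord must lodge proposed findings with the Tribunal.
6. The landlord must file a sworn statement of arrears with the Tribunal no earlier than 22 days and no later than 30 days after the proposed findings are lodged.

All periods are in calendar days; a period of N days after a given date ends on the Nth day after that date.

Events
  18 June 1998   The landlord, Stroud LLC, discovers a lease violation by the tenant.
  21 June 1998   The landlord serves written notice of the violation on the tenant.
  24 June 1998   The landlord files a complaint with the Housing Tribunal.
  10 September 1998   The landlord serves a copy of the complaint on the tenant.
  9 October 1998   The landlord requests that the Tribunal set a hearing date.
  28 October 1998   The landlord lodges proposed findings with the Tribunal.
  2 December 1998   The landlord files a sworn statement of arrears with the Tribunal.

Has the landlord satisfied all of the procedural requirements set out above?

(1) due by 18 June 1998 + 45 days = 2 August 1998; done 21 June 1998 — timely.
(2) permitted from 21 June 1998 + 7 days = 28 June 1998 onward; acted on 24 June 1998, 4 days prematurely.
No need to go further; step 2 was not satisfied.

No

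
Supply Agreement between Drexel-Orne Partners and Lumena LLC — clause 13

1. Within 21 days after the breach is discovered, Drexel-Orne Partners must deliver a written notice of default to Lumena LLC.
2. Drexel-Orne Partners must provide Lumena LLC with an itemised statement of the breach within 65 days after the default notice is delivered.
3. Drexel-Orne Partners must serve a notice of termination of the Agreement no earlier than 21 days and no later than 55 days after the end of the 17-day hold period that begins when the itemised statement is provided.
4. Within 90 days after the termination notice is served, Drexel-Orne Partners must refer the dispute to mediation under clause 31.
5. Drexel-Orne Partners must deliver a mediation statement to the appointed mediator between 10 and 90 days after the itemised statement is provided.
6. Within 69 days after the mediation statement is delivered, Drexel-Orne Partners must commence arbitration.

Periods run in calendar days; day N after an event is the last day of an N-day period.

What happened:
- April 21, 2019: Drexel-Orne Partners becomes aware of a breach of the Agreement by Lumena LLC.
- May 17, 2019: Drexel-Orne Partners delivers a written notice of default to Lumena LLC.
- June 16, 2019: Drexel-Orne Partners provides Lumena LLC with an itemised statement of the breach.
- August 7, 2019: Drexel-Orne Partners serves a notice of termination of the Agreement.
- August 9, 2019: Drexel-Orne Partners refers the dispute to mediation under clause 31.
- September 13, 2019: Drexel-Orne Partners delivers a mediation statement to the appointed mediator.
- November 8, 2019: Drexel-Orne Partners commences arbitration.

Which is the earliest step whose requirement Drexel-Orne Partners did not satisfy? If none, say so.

Step 1

(1) due by April 21, 2019 + 21 days = May 12, 2019; May 17, 2019 misses that deadline by 5 days.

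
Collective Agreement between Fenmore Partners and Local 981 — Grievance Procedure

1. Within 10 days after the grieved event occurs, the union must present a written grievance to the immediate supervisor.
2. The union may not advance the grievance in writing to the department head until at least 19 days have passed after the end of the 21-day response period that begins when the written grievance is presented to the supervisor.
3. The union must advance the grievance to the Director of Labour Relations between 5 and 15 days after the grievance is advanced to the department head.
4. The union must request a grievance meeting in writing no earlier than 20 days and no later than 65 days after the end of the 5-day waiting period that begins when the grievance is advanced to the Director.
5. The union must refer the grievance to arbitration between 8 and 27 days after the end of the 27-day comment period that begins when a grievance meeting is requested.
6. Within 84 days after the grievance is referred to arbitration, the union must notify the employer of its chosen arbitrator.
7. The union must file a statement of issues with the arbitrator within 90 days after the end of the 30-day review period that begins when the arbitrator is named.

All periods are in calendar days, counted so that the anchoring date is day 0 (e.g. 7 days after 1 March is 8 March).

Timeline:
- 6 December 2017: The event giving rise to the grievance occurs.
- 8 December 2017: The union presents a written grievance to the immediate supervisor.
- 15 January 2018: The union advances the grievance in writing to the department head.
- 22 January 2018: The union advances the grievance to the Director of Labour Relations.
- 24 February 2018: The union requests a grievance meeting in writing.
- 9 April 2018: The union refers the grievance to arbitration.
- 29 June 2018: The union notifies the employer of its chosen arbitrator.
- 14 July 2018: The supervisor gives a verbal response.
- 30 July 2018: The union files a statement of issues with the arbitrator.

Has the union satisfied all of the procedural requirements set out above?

Step 1 — counting 10 days from 6 December 2017 (when the grieved event occurs) gives a deadline of 16 December 2017; done 8 December 2017 — timely.
Step 2 — must wait 19 days from 29 December 2017 (end of the 21-day response period, which began when the written grievance is presented to the supervisor on 8 December 2017), so not before 17 January 2018; acted on 15 January 2018, 2 days prematurely.
No need to go further; step 2 was not satisfied.

No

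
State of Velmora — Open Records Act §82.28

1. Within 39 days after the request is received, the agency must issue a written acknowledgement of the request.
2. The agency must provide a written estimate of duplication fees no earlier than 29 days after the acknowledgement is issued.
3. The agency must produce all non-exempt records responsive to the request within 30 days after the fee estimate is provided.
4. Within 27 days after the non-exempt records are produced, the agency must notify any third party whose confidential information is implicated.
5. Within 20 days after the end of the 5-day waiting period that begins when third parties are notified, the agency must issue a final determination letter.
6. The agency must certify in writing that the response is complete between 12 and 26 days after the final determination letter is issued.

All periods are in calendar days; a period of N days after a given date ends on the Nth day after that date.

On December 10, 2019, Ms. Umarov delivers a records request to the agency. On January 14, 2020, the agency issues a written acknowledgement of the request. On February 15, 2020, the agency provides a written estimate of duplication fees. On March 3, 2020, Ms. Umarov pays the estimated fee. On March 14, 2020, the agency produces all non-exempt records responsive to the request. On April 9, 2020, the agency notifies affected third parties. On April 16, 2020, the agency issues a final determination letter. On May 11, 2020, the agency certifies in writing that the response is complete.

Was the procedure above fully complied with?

Yes

(1) due by December 10, 2019 + 39 days = January 18, 2020; January 14, 2020 is within that limit.
(2) permitted from January 14, 2020 + 29 days = February 12, 2020 onward; done February 15, 2020 — permitted.
(3) due by February 15, 2020 + 30 days = March 16, 2020; March 14, 2020 is within that limit.
(4) due by March 14, 2020 + 27 days = April 10, 2020; done April 9, 2020 — timely.
(5) due by April 14, 2020 + 20 days = May 4, 2020; done April 16, 2020 — timely.
(6) the permitted window runs from April 16, 2020 + 12 = April 28, 2020 to April 16, 2020 + 26 = May 12, 2020; done May 11, 2020 — within the window.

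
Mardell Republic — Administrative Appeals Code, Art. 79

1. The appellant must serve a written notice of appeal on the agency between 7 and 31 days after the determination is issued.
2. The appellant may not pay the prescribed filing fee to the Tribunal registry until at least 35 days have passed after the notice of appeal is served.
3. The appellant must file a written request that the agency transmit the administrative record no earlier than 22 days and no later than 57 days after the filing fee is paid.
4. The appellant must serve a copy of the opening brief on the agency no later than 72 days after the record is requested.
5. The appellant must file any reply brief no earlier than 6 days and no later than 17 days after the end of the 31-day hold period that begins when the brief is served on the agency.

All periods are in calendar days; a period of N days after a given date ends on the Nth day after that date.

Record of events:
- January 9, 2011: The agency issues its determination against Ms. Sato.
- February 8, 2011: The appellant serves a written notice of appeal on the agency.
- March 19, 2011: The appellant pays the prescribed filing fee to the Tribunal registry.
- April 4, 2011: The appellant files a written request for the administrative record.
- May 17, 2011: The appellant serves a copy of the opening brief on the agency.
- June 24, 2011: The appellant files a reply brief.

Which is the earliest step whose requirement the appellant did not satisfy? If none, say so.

Step 3

Step 1 — 7 and 31 days from January 9, 2011 (when the determination is issued) are January 16, 2011 and February 9, 2011 respectively; February 8, 2011 falls inside that range.
Step 2 — must wait 35 days from February 8, 2011 (when the notice of appeal is served), so not before March 15, 2011; done March 19, 2011 — permitted.
Step 3 — 22 and 57 days from March 19, 2011 (when the filing fee is paid) are April 10, 2011 and May 15, 2011 respectively; April 4, 2011 is 6 days too early.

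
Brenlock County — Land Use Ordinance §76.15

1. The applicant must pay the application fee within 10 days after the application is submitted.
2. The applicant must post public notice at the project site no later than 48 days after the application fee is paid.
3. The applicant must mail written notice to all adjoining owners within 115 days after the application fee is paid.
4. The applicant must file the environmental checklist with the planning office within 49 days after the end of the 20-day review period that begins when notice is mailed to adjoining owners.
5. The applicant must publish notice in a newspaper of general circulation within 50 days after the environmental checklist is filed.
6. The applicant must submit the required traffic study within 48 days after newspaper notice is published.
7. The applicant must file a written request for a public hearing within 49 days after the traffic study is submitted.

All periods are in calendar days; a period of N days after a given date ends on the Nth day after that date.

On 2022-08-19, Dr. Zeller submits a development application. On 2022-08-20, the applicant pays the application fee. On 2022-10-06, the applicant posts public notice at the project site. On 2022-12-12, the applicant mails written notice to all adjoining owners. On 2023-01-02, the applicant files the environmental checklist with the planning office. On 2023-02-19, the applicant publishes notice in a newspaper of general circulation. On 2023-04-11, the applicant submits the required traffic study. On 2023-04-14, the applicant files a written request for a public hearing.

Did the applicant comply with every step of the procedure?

No

(1) due by 2022-08-19 + 10 days = 2022-08-29; 2022-08-20 is within that limit.
(2) due by 2022-08-20 + 48 days = 2022-10-07; completed 2022-10-06, before the deadline.
(3) due by 2022-08-20 + 115 days = 2022-12-13; done 2022-12-12 — timely.
(4) due by 2023-01-01 + 49 days = 2023-02-19; done 2023-01-02 — timely.
(5) due by 2023-01-02 + 50 days = 2023-02-21; 2023-02-19 is within that limit.
(6) due by 2023-02-19 + 48 days = 2023-04-08; 2023-04-11 misses that deadline by 3 days.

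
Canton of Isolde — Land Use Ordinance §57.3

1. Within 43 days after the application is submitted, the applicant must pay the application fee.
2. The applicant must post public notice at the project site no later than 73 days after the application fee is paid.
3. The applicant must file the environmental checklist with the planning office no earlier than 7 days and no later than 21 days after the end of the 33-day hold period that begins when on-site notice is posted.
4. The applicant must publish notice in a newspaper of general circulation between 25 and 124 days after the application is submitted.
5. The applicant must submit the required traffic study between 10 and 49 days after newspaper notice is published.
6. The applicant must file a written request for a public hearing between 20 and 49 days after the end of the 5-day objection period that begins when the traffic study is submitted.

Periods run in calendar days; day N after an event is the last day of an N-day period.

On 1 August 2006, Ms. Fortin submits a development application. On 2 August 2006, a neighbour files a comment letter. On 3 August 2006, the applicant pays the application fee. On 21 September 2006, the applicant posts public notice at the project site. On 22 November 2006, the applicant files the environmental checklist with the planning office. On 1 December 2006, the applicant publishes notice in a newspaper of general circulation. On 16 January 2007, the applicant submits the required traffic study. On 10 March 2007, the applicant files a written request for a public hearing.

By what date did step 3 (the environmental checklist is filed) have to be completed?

On-site notice is posted on 21 September 2006; the 33-day hold period therefore ends 24 October 2006, and step 3 runs from that date. The window is 7–21 days after 24 October 2006; it closes on 14 November 2006.

14 November 2006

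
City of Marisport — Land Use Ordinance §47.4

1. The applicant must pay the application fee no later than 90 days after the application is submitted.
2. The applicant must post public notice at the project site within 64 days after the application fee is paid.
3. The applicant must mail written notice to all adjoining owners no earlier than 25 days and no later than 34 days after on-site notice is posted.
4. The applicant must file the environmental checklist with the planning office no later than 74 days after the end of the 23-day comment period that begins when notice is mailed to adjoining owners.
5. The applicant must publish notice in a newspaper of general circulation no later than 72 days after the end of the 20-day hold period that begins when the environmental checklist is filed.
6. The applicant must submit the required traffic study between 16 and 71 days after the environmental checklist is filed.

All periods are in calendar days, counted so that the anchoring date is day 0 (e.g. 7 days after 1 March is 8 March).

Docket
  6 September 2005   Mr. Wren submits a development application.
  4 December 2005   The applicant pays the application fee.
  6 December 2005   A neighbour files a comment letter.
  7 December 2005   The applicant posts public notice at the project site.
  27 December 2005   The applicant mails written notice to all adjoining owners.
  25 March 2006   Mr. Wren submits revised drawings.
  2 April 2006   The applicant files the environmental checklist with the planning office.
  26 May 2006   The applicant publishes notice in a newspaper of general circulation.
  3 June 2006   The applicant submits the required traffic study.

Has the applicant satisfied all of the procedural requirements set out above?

Step 1: 90 days after 6 September 2005 (when the application is submitted) is 5 December 2005; done 4 December 2005 — timely.
Step 2: 64 days after 4 December 2005 (when the application fee is paid) is 6 February 2006; completed 7 December 2005, before the deadline.
Step 3: the window is 25–34 days after 7 December 2005 (when on-site notice is posted), so 1 January 2006 through 10 January 2006; done 27 December 2005 — 5 days before the window opened.
The procedure was therefore not followed at step 3.

No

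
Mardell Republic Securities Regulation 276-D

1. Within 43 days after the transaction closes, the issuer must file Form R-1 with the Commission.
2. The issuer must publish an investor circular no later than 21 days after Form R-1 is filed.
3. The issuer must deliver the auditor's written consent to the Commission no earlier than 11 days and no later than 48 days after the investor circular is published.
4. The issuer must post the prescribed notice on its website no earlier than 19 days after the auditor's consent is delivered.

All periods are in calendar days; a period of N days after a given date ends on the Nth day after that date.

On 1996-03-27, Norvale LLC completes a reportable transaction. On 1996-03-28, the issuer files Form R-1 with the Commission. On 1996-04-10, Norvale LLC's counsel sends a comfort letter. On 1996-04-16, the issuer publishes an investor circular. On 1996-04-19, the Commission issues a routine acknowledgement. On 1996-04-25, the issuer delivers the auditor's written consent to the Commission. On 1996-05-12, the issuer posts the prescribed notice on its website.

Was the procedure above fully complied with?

Step 1: 43 days after 1996-03-27 (when the transaction closes) is 1996-05-09; done 1996-03-28 — timely.
Step 2: 21 days after 1996-03-28 (when Form R-1 is filed) is 1996-04-18; 1996-04-16 is within that limit.
Step 3: the window is 11–48 days after 1996-04-16 (when the investor circular is published), so 1996-04-27 through 1996-06-03; 1996-04-25 is 2 days too early.

No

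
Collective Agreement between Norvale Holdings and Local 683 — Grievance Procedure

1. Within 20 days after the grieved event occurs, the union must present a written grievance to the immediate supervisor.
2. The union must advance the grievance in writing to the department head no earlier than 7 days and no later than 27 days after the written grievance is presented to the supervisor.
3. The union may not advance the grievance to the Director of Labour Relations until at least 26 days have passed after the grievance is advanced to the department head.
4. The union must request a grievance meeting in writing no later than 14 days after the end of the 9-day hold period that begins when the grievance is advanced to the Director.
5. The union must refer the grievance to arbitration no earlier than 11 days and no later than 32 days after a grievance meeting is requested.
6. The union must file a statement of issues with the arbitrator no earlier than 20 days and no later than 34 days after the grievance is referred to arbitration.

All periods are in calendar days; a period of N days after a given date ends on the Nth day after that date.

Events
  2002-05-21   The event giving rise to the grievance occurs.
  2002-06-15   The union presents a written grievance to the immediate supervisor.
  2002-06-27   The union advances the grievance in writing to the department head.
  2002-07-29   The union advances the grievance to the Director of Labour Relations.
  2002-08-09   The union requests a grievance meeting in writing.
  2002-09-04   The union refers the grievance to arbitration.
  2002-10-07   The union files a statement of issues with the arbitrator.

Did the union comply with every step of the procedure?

(1) due by 2002-05-21 + 20 days = 2002-06-10; not done until 2002-06-15, 5 days after the deadline.

No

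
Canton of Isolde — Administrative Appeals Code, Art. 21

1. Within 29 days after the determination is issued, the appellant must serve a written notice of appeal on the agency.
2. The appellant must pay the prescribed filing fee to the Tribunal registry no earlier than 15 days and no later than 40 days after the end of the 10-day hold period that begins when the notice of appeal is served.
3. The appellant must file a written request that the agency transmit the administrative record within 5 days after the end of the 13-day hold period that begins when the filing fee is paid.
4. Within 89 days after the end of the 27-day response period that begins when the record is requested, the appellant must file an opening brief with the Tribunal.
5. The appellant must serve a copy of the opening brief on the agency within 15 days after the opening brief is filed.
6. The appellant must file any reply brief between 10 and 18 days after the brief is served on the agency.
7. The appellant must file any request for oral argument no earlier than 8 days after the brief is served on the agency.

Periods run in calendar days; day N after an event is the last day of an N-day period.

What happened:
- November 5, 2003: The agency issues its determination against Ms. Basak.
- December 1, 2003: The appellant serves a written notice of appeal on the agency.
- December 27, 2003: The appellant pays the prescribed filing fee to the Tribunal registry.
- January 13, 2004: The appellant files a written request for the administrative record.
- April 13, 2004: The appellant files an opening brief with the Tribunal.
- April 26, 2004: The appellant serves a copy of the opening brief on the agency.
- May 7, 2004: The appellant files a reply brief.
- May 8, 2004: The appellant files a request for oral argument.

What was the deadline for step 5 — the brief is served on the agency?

Step 5 runs from April 13, 2004, when the opening brief is filed. 15 days after April 13, 2004 is April 28, 2004.

April 28, 2004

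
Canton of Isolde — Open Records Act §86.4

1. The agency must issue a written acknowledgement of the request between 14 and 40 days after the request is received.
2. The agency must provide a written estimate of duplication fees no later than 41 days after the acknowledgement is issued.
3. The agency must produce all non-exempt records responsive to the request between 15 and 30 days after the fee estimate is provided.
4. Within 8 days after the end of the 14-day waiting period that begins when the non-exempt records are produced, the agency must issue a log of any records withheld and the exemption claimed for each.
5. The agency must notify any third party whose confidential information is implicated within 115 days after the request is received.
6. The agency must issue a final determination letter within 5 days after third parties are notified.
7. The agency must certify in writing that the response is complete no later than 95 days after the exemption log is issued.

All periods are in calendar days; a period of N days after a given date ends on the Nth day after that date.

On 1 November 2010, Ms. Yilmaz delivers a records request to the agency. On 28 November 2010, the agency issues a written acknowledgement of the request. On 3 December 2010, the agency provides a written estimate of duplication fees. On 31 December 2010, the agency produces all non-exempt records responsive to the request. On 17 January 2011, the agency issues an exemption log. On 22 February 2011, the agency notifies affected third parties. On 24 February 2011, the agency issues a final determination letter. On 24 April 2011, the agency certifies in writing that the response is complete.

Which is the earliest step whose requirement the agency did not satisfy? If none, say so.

Step 1 — 14 and 40 days from 1 November 2010 (when the request is received) are 15 November 2010 and 11 December 2010 respectively; done 28 November 2010 — within the window.
Step 2 — counting 41 days from 28 November 2010 (when the acknowledgement is issued) gives a deadline of 8 January 2011; 3 December 2010 is within that limit.
Step 3 — 15 and 30 days from 3 December 2010 (when the fee estimate is provided) are 18 December 2010 and 2 January 2011 respectively; 31 December 2010 falls inside that range.
Step 4 — counting 8 days from 14 January 2011 (end of the 14-day waiting period, which began when the non-exempt records are produced on 31 December 2010) gives a deadline of 22 January 2011; done 17 January 2011 — timely.
Step 5 — counting 115 days from 1 November 2010 (when the request is received) gives a deadline of 24 February 2011; done 22 February 2011 — timely.
Step 6 — counting 5 days from 22 February 2011 (when third parties are notified) gives a deadline of 27 February 2011; completed 24 February 2011, before the deadline.
Step 7 — counting 95 days from 17 January 2011 (when the exemption log is issued) gives a deadline of 22 April 2011; not done until 24 April 2011, 2 days after the deadline.
The procedure was therefore not followed at step 7.

Step 7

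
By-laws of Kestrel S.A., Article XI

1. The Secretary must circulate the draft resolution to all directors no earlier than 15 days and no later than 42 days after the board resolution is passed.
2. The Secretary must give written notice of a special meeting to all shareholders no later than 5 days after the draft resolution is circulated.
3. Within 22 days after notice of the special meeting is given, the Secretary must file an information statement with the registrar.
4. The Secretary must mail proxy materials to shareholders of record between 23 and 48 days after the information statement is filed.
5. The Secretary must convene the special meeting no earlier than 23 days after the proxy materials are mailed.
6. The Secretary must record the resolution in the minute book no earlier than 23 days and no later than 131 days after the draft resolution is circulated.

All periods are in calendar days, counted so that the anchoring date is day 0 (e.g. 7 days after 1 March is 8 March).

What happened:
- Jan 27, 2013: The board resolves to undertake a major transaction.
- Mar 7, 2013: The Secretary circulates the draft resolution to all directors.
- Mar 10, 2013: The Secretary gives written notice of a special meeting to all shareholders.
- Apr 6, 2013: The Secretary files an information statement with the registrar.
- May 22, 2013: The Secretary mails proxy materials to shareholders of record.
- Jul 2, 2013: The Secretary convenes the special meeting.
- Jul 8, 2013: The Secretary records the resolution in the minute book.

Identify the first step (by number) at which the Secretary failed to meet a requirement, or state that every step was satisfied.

Step 1 — 15 and 42 days from Jan 27, 2013 (when the board resolution is passed) are Feb 11, 2013 and Mar 10, 2013 respectively; Mar 7, 2013 falls inside that range.
Step 2 — counting 5 days from Mar 7, 2013 (when the draft resolution is circulated) gives a deadline of Mar 12, 2013; done Mar 10, 2013 — timely.
Step 3 — counting 22 days from Mar 10, 2013 (when notice of the special meeting is given) gives a deadline of Apr 1, 2013; done Apr 6, 2013 — 5 days late.

Step 3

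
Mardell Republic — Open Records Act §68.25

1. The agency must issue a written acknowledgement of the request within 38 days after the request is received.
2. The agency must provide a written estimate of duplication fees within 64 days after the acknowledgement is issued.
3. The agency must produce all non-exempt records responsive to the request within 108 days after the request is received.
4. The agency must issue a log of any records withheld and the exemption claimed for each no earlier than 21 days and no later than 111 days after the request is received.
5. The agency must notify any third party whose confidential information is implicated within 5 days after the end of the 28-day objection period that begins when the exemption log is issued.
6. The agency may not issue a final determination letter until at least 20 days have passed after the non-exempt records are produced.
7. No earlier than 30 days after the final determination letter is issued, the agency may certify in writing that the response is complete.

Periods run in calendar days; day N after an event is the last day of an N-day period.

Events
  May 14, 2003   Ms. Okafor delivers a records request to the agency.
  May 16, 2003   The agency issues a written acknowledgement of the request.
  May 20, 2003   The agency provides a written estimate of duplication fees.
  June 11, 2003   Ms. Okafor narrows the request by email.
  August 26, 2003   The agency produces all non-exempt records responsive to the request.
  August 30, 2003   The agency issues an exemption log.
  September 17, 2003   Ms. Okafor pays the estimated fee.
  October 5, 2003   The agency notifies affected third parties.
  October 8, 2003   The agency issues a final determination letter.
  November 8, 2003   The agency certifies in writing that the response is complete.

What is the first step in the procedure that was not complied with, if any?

Step 1 — counting 38 days from May 14, 2003 (when the request is received) gives a deadline of June 21, 2003; May 16, 2003 is within that limit.
Step 2 — counting 64 days from May 16, 2003 (when the acknowledgement is issued) gives a deadline of July 19, 2003; May 20, 2003 is within that limit.
Step 3 — counting 108 days from May 14, 2003 (when the request is received) gives a deadline of August 30, 2003; completed August 26, 2003, before the deadline.
Step 4 — 21 and 111 days from May 14, 2003 (when the request is received) are June 4, 2003 and September 2, 2003 respectively; August 30, 2003 falls inside that range.
Step 5 — counting 5 days from September 27, 2003 (end of the 28-day objection period, which began when the exemption log is issued on August 30, 2003) gives a deadline of October 2, 2003; October 5, 2003 misses that deadline by 3 days.

Step 5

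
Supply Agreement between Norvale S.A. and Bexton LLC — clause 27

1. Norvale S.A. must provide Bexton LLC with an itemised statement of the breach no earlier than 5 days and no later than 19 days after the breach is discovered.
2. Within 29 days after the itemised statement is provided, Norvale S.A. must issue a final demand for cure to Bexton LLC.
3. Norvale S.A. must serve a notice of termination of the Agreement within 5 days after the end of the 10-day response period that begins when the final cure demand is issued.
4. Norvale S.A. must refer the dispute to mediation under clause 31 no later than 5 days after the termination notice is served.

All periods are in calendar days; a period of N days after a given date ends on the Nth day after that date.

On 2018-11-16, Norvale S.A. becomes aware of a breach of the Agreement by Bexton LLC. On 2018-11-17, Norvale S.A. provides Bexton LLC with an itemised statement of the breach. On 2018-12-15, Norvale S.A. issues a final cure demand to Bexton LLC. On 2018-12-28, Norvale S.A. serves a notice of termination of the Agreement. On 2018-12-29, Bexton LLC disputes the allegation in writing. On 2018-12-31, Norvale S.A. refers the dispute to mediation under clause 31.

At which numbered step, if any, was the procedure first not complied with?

(1) the permitted window runs from 2018-11-16 + 5 = 2018-11-21 to 2018-11-16 + 19 = 2018-12-05; done 2018-11-17 — 4 days before the window opened.
The procedure was therefore not followed at step 1.

Step 1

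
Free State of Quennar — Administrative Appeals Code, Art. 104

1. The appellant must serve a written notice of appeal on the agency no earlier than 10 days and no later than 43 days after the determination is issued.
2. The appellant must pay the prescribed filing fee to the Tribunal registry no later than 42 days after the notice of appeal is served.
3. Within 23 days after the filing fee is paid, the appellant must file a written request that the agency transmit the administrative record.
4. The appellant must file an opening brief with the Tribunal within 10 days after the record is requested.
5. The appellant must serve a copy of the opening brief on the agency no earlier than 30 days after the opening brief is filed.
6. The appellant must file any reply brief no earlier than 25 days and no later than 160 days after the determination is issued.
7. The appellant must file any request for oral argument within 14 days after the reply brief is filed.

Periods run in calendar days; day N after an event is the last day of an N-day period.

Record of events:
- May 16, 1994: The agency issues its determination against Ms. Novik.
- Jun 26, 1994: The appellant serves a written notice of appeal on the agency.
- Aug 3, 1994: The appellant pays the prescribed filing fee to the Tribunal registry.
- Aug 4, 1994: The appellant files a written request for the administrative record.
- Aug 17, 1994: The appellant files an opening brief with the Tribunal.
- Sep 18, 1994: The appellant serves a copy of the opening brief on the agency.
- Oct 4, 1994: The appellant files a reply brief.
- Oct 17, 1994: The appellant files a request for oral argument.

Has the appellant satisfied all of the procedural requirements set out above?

(1) the permitted window runs from May 16, 1994 + 10 = May 26, 1994 to May 16, 1994 + 43 = Jun 28, 1994; done Jun 26, 1994, which is between those dates.
(2) due by Jun 26, 1994 + 42 days = Aug 7, 1994; completed Aug 3, 1994, before the deadline.
(3) due by Aug 3, 1994 + 23 days = Aug 26, 1994; done Aug 4, 1994 — timely.
(4) due by Aug 4, 1994 + 10 days = Aug 14, 1994; done Aug 17, 1994 — 3 days late.
That is the first point of non-compliance.

No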